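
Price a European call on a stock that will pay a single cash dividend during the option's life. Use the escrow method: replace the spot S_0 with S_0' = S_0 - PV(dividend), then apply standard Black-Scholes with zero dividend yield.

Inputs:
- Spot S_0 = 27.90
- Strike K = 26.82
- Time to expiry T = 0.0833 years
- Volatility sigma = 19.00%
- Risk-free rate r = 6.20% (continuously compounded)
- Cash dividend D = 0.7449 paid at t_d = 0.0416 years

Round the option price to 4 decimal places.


PV(D) = D * exp(-r * t_d) = 0.7449 * 0.99742412 = 0.74298123
S_0' = S_0 - PV(D) = 27.9000 - 0.74298123 = 27.15701877
d1 = (ln(S_0'/K) + (r + sigma^2/2)*T) / (sigma*sqrt(T)) = 0.34932093
d2 = d1 - sigma*sqrt(T) = 0.29448363
exp(-rT) = 0.99484871
N(d1) = 0.63657581; N(d2) = 0.61580581
C = S_0' * N(d1) - K * exp(-rT) * N(d2) = 27.15701877 * 0.63657581 - 26.8200 * 0.99484871 * 0.61580581 = 0.8567

Answer: Price = 0.8567


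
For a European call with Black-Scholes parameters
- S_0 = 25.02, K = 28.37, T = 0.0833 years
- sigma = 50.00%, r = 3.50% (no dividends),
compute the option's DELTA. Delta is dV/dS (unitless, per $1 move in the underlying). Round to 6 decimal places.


d1 = -0.7783920595; d2 = -0.9227007564
phi(d1) = 0.2946739959; exp(-qT) = 1.0000000000; exp(-rT) = 0.9970887459
N(d1) = 0.2181689592
Delta = exp(-qT) * N(d1) = 1.0000000000 * 0.2181689592 = 0.218169

Answer: Delta = 0.218169


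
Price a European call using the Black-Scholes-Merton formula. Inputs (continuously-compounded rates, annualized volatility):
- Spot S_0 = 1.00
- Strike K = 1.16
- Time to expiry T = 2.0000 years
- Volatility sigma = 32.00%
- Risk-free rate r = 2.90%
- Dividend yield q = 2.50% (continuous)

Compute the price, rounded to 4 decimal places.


d1 = (ln(S/K) + (r - q + 0.5*sigma^2) * T) / (sigma * sqrt(T)) = -0.08401314
d2 = d1 - sigma * sqrt(T) = -0.53656148
exp(-rT) = 0.94364995; exp(-qT) = 0.95122942
C = S_0 * exp(-qT) * N(d1) - K * exp(-rT) * N(d2)
N(d1) = 0.46652299; N(d2) = 0.29578528
C = 1.0000 * 0.95122942 * 0.46652299 - 1.1600 * 0.94364995 * 0.29578528 = 0.1200

Answer: Price = 0.1200


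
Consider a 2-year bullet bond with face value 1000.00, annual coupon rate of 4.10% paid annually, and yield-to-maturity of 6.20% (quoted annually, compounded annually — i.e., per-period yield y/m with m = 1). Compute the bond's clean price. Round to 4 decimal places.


Answer: Price = 961.6064

Derivation:
Coupon per period c = face * coupon_rate / m = 41.000000
Periods per year m = 1; per-period yield y/m = 0.062000
Number of cashflows N = 2
Cashflows (t years, CF_t, discount factor 1/(1+y/m)^(m*t), PV):
  t = 1.0000: CF_t = 41.000000, DF = 0.941620, PV = 38.606403
  t = 2.0000: CF_t = 1041.000000, DF = 0.886647, PV = 922.999989
Price P = sum_t PV_t = 961.606392


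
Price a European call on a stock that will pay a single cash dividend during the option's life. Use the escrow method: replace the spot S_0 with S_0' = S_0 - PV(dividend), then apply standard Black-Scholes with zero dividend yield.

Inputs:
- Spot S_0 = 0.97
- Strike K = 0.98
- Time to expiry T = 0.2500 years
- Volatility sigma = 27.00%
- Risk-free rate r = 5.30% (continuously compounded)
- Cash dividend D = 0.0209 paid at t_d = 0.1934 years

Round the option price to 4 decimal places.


PV(D) = D * exp(-r * t_d) = 0.0209 * 0.98980215 = 0.02068687
S_0' = S_0 - PV(D) = 0.9700 - 0.02068687 = 0.94931313
d1 = (ln(S_0'/K) + (r + sigma^2/2)*T) / (sigma*sqrt(T)) = -0.07001011
d2 = d1 - sigma*sqrt(T) = -0.20501011
exp(-rT) = 0.98683739
N(d1) = 0.47209281; N(d2) = 0.41878211
C = S_0' * N(d1) - K * exp(-rT) * N(d2) = 0.94931313 * 0.47209281 - 0.9800 * 0.98683739 * 0.41878211 = 0.0432

Answer: Price = 0.0432


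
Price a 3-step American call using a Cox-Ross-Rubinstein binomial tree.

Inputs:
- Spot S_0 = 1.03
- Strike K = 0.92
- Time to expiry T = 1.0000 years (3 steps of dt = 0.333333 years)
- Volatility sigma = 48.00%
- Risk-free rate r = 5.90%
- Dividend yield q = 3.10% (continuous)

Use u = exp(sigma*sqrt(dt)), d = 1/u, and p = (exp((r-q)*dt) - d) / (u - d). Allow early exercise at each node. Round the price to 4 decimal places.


dt = T/N = 0.333333
u = exp(sigma*sqrt(dt)) = 1.319335; d = 1/u = 0.757957
p = (exp((r-q)*dt) - d) / (u - d) = 0.447862
Discount per step: exp(-r*dt) = 0.980525
Stock lattice S(k, i) with i counting down-moves:
  k=0: S(0,0) = 1.0300
  k=1: S(1,0) = 1.3589; S(1,1) = 0.7807
  k=2: S(2,0) = 1.7929; S(2,1) = 1.0300; S(2,2) = 0.5917
  k=3: S(3,0) = 2.3654; S(3,1) = 1.3589; S(3,2) = 0.7807; S(3,3) = 0.4485
Terminal payoffs V(N, i) = max(S_T - K, 0):
  V(3,0) = 1.445391; V(3,1) = 0.438915; V(3,2) = 0.000000; V(3,3) = 0.000000
Backward induction: V(k, i) = exp(-r*dt) * [p * V(k+1, i) + (1-p) * V(k+1, i+1)]; then take max(V_cont, immediate exercise) for American.
  V(2,0) = exp(-r*dt) * [p*1.445391 + (1-p)*0.438915] = 0.872351; exercise = 0.872865; V(2,0) = max -> 0.872865
  V(2,1) = exp(-r*dt) * [p*0.438915 + (1-p)*0.000000] = 0.192745; exercise = 0.110000; V(2,1) = max -> 0.192745
  V(2,2) = exp(-r*dt) * [p*0.000000 + (1-p)*0.000000] = 0.000000; exercise = 0.000000; V(2,2) = max -> 0.000000
  V(1,0) = exp(-r*dt) * [p*0.872865 + (1-p)*0.192745] = 0.487659; exercise = 0.438915; V(1,0) = max -> 0.487659
  V(1,1) = exp(-r*dt) * [p*0.192745 + (1-p)*0.000000] = 0.084642; exercise = 0.000000; V(1,1) = max -> 0.084642
  V(0,0) = exp(-r*dt) * [p*0.487659 + (1-p)*0.084642] = 0.259975; exercise = 0.110000; V(0,0) = max -> 0.259975

Answer: Price = V(0,0) = 0.2600


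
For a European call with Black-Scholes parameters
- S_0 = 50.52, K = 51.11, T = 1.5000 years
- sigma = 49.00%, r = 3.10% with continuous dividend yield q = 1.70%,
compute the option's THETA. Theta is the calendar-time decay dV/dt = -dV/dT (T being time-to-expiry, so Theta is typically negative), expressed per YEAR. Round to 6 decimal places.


Answer: Theta = -3.803736

Derivation:
d1 = 0.3157077756; d2 = -0.2844172114
phi(d1) = 0.3795479905; exp(-qT) = 0.9748223790; exp(-rT) = 0.9545645606
Theta = -S*exp(-qT)*phi(d1)*sigma/(2*sqrt(T)) - r*K*exp(-rT)*N(d2) + q*S*exp(-qT)*N(d1)
N(d1) = 0.6238878379; N(d2) = 0.3880453353; sqrt(T) = 1.2247448714
Term 1 = -50.5200 * 0.9748223790 * 0.3795479905 * 0.4900 / (2 * 1.2247448714) = -3.7391766572
Term 2 = -0.0310 * 51.1100 * 0.9545645606 * 0.3880453353 = -0.5868881606
Term 3 = 0.0170 * 50.5200 * 0.9748223790 * 0.6238878379 = 0.5223291621
Theta = -3.7391766572 + (-0.5868881606) + (0.5223291621) = -3.803736


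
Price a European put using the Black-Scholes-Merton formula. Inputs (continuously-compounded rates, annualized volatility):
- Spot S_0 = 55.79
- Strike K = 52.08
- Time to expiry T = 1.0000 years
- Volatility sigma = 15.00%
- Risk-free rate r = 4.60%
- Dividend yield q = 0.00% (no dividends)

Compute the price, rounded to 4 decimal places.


d1 = (ln(S/K) + (r - q + 0.5*sigma^2) * T) / (sigma * sqrt(T)) = 0.84042429
d2 = d1 - sigma * sqrt(T) = 0.69042429
exp(-rT) = 0.95504196; exp(-qT) = 1.00000000
P = K * exp(-rT) * N(-d2) - S_0 * exp(-qT) * N(-d1)
N(-d1) = 0.20033527; N(-d2) = 0.24496370
P = 52.0800 * 0.95504196 * 0.24496370 - 55.7900 * 1.00000000 * 0.20033527 = 1.0074

Answer: Price = 1.0074


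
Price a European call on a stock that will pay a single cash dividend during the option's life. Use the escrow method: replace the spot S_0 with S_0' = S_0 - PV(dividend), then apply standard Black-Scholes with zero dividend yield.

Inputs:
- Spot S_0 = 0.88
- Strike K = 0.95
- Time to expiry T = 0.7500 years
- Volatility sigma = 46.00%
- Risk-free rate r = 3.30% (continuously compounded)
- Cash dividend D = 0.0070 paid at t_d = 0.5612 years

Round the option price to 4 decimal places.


PV(D) = D * exp(-r * t_d) = 0.0070 * 0.98165083 = 0.00687156
S_0' = S_0 - PV(D) = 0.8800 - 0.00687156 = 0.87312844
d1 = (ln(S_0'/K) + (r + sigma^2/2)*T) / (sigma*sqrt(T)) = 0.04950324
d2 = d1 - sigma*sqrt(T) = -0.34886844
exp(-rT) = 0.97555377
N(d1) = 0.51974087; N(d2) = 0.36359404
C = S_0' * N(d1) - K * exp(-rT) * N(d2) = 0.87312844 * 0.51974087 - 0.9500 * 0.97555377 * 0.36359404 = 0.1168

Answer: Price = 0.1168


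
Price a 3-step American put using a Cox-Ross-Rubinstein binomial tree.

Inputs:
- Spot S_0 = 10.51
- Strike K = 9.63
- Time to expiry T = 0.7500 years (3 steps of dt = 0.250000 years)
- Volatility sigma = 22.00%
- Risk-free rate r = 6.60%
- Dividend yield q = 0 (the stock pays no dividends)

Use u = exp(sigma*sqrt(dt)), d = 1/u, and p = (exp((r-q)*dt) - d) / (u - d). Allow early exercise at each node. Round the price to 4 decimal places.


Answer: Price = V(0,0) = 0.2821

Derivation:
dt = T/N = 0.250000
u = exp(sigma*sqrt(dt)) = 1.116278; d = 1/u = 0.895834
p = (exp((r-q)*dt) - d) / (u - d) = 0.547998
Discount per step: exp(-r*dt) = 0.983635
Stock lattice S(k, i) with i counting down-moves:
  k=0: S(0,0) = 10.5100
  k=1: S(1,0) = 11.7321; S(1,1) = 9.4152
  k=2: S(2,0) = 13.0963; S(2,1) = 10.5100; S(2,2) = 8.4345
  k=3: S(3,0) = 14.6191; S(3,1) = 11.7321; S(3,2) = 9.4152; S(3,3) = 7.5559
Terminal payoffs V(N, i) = max(K - S_T, 0):
  V(3,0) = 0.000000; V(3,1) = 0.000000; V(3,2) = 0.214783; V(3,3) = 2.074112
Backward induction: V(k, i) = exp(-r*dt) * [p * V(k+1, i) + (1-p) * V(k+1, i+1)]; then take max(V_cont, immediate exercise) for American.
  V(2,0) = exp(-r*dt) * [p*0.000000 + (1-p)*0.000000] = 0.000000; exercise = 0.000000; V(2,0) = max -> 0.000000
  V(2,1) = exp(-r*dt) * [p*0.000000 + (1-p)*0.214783] = 0.095494; exercise = 0.000000; V(2,1) = max -> 0.095494
  V(2,2) = exp(-r*dt) * [p*0.214783 + (1-p)*2.074112] = 1.037936; exercise = 1.195527; V(2,2) = max -> 1.195527
  V(1,0) = exp(-r*dt) * [p*0.000000 + (1-p)*0.095494] = 0.042457; exercise = 0.000000; V(1,0) = max -> 0.042457
  V(1,1) = exp(-r*dt) * [p*0.095494 + (1-p)*1.195527] = 0.583012; exercise = 0.214783; V(1,1) = max -> 0.583012
  V(0,0) = exp(-r*dt) * [p*0.042457 + (1-p)*0.583012] = 0.282096; exercise = 0.000000; V(0,0) = max -> 0.282096


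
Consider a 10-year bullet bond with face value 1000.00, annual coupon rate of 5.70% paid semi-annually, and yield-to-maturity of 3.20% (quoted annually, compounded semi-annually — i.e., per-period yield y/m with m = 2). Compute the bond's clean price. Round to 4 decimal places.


Answer: Price = 1212.5073

Derivation:
Coupon per period c = face * coupon_rate / m = 28.500000
Periods per year m = 2; per-period yield y/m = 0.016000
Number of cashflows N = 20
Cashflows (t years, CF_t, discount factor 1/(1+y/m)^(m*t), PV):
  t = 0.5000: CF_t = 28.500000, DF = 0.984252, PV = 28.051181
  t = 1.0000: CF_t = 28.500000, DF = 0.968752, PV = 27.609430
  t = 1.5000: CF_t = 28.500000, DF = 0.953496, PV = 27.174636
  t = 2.0000: CF_t = 28.500000, DF = 0.938480, PV = 26.746689
  t = 2.5000: CF_t = 28.500000, DF = 0.923701, PV = 26.325481
  t = 3.0000: CF_t = 28.500000, DF = 0.909155, PV = 25.910907
  t = 3.5000: CF_t = 28.500000, DF = 0.894837, PV = 25.502861
  t = 4.0000: CF_t = 28.500000, DF = 0.880745, PV = 25.101241
  t = 4.5000: CF_t = 28.500000, DF = 0.866875, PV = 24.705946
  t = 5.0000: CF_t = 28.500000, DF = 0.853224, PV = 24.316876
  t = 5.5000: CF_t = 28.500000, DF = 0.839787, PV = 23.933933
  t = 6.0000: CF_t = 28.500000, DF = 0.826562, PV = 23.557021
  t = 6.5000: CF_t = 28.500000, DF = 0.813545, PV = 23.186044
  t = 7.0000: CF_t = 28.500000, DF = 0.800734, PV = 22.820910
  t = 7.5000: CF_t = 28.500000, DF = 0.788124, PV = 22.461525
  t = 8.0000: CF_t = 28.500000, DF = 0.775712, PV = 22.107800
  t = 8.5000: CF_t = 28.500000, DF = 0.763496, PV = 21.759646
  t = 9.0000: CF_t = 28.500000, DF = 0.751473, PV = 21.416974
  t = 9.5000: CF_t = 28.500000, DF = 0.739639, PV = 21.079699
  t = 10.0000: CF_t = 1028.500000, DF = 0.727991, PV = 748.738452
Price P = sum_t PV_t = 1212.507253


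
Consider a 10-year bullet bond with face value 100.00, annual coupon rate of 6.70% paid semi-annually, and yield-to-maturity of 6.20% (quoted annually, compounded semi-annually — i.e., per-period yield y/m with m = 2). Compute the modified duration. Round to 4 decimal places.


Answer: Modified duration = 7.2721

Derivation:
Coupon per period c = face * coupon_rate / m = 3.350000
Periods per year m = 2; per-period yield y/m = 0.031000
Number of cashflows N = 20
Cashflows (t years, CF_t, discount factor 1/(1+y/m)^(m*t), PV):
  t = 0.5000: CF_t = 3.350000, DF = 0.969932, PV = 3.249273
  t = 1.0000: CF_t = 3.350000, DF = 0.940768, PV = 3.151574
  t = 1.5000: CF_t = 3.350000, DF = 0.912481, PV = 3.056813
  t = 2.0000: CF_t = 3.350000, DF = 0.885045, PV = 2.964901
  t = 2.5000: CF_t = 3.350000, DF = 0.858434, PV = 2.875752
  t = 3.0000: CF_t = 3.350000, DF = 0.832622, PV = 2.789285
  t = 3.5000: CF_t = 3.350000, DF = 0.807587, PV = 2.705417
  t = 4.0000: CF_t = 3.350000, DF = 0.783305, PV = 2.624070
  t = 4.5000: CF_t = 3.350000, DF = 0.759752, PV = 2.545170
  t = 5.0000: CF_t = 3.350000, DF = 0.736908, PV = 2.468642
  t = 5.5000: CF_t = 3.350000, DF = 0.714751, PV = 2.394415
  t = 6.0000: CF_t = 3.350000, DF = 0.693260, PV = 2.322420
  t = 6.5000: CF_t = 3.350000, DF = 0.672415, PV = 2.252590
  t = 7.0000: CF_t = 3.350000, DF = 0.652197, PV = 2.184859
  t = 7.5000: CF_t = 3.350000, DF = 0.632587, PV = 2.119165
  t = 8.0000: CF_t = 3.350000, DF = 0.613566, PV = 2.055446
  t = 8.5000: CF_t = 3.350000, DF = 0.595117, PV = 1.993643
  t = 9.0000: CF_t = 3.350000, DF = 0.577224, PV = 1.933699
  t = 9.5000: CF_t = 3.350000, DF = 0.559868, PV = 1.875557
  t = 10.0000: CF_t = 103.350000, DF = 0.543034, PV = 56.122522
Price P = sum_t PV_t = 103.685213
First compute Macaulay numerator sum_t t * PV_t:
  t * PV_t at t = 0.5000: 1.624636
  t * PV_t at t = 1.0000: 3.151574
  t * PV_t at t = 1.5000: 4.585219
  t * PV_t at t = 2.0000: 5.929801
  t * PV_t at t = 2.5000: 7.189381
  t * PV_t at t = 3.0000: 8.367854
  t * PV_t at t = 3.5000: 9.468958
  t * PV_t at t = 4.0000: 10.496282
  t * PV_t at t = 4.5000: 11.453266
  t * PV_t at t = 5.0000: 12.343211
  t * PV_t at t = 5.5000: 13.169284
  t * PV_t at t = 6.0000: 13.934522
  t * PV_t at t = 6.5000: 14.641835
  t * PV_t at t = 7.0000: 15.294016
  t * PV_t at t = 7.5000: 15.893740
  t * PV_t at t = 8.0000: 16.443571
  t * PV_t at t = 8.5000: 16.945970
  t * PV_t at t = 9.0000: 17.403289
  t * PV_t at t = 9.5000: 17.817787
  t * PV_t at t = 10.0000: 561.225215
Macaulay duration D = 777.379411 / 103.685213 = 7.497495
Modified duration = D / (1 + y/m) = 7.497495 / (1 + 0.031000) = 7.272062


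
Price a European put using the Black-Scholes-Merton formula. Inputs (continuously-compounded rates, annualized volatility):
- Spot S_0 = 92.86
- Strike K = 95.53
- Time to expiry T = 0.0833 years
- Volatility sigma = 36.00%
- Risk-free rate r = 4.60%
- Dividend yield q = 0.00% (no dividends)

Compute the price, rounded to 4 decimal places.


d1 = (ln(S/K) + (r - q + 0.5*sigma^2) * T) / (sigma * sqrt(T)) = -0.18399707
d2 = d1 - sigma * sqrt(T) = -0.28789933
exp(-rT) = 0.99617553; exp(-qT) = 1.00000000
P = K * exp(-rT) * N(-d2) - S_0 * exp(-qT) * N(-d1)
N(-d1) = 0.57299212; N(-d2) = 0.61328810
P = 95.5300 * 0.99617553 * 0.61328810 - 92.8600 * 1.00000000 * 0.57299212 = 5.1553

Answer: Price = 5.1553


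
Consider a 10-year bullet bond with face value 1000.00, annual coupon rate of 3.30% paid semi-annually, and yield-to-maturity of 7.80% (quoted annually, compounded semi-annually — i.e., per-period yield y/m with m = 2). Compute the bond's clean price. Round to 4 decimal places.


Answer: Price = 691.4920

Derivation:
Coupon per period c = face * coupon_rate / m = 16.500000
Periods per year m = 2; per-period yield y/m = 0.039000
Number of cashflows N = 20
Cashflows (t years, CF_t, discount factor 1/(1+y/m)^(m*t), PV):
  t = 0.5000: CF_t = 16.500000, DF = 0.962464, PV = 15.880654
  t = 1.0000: CF_t = 16.500000, DF = 0.926337, PV = 15.284557
  t = 1.5000: CF_t = 16.500000, DF = 0.891566, PV = 14.710834
  t = 2.0000: CF_t = 16.500000, DF = 0.858100, PV = 14.158647
  t = 2.5000: CF_t = 16.500000, DF = 0.825890, PV = 13.627187
  t = 3.0000: CF_t = 16.500000, DF = 0.794889, PV = 13.115675
  t = 3.5000: CF_t = 16.500000, DF = 0.765052, PV = 12.623364
  t = 4.0000: CF_t = 16.500000, DF = 0.736335, PV = 12.149532
  t = 4.5000: CF_t = 16.500000, DF = 0.708696, PV = 11.693486
  t = 5.0000: CF_t = 16.500000, DF = 0.682094, PV = 11.254559
  t = 5.5000: CF_t = 16.500000, DF = 0.656491, PV = 10.832106
  t = 6.0000: CF_t = 16.500000, DF = 0.631849, PV = 10.425512
  t = 6.5000: CF_t = 16.500000, DF = 0.608132, PV = 10.034179
  t = 7.0000: CF_t = 16.500000, DF = 0.585305, PV = 9.657535
  t = 7.5000: CF_t = 16.500000, DF = 0.563335, PV = 9.295029
  t = 8.0000: CF_t = 16.500000, DF = 0.542190, PV = 8.946130
  t = 8.5000: CF_t = 16.500000, DF = 0.521838, PV = 8.610327
  t = 9.0000: CF_t = 16.500000, DF = 0.502250, PV = 8.287129
  t = 9.5000: CF_t = 16.500000, DF = 0.483398, PV = 7.976062
  t = 10.0000: CF_t = 1016.500000, DF = 0.465253, PV = 472.929529
Price P = sum_t PV_t = 691.492033


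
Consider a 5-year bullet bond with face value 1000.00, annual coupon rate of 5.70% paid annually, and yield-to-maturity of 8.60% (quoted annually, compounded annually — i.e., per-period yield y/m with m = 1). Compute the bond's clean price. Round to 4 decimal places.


Answer: Price = 886.0196

Derivation:
Coupon per period c = face * coupon_rate / m = 57.000000
Periods per year m = 1; per-period yield y/m = 0.086000
Number of cashflows N = 5
Cashflows (t years, CF_t, discount factor 1/(1+y/m)^(m*t), PV):
  t = 1.0000: CF_t = 57.000000, DF = 0.920810, PV = 52.486188
  t = 2.0000: CF_t = 57.000000, DF = 0.847892, PV = 48.329823
  t = 3.0000: CF_t = 57.000000, DF = 0.780747, PV = 44.502600
  t = 4.0000: CF_t = 57.000000, DF = 0.718920, PV = 40.978453
  t = 5.0000: CF_t = 1057.000000, DF = 0.661989, PV = 699.722535
Price P = sum_t PV_t = 886.019598


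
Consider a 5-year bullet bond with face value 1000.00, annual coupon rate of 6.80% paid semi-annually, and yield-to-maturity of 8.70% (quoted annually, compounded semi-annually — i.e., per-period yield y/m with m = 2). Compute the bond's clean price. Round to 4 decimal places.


Answer: Price = 924.2717

Derivation:
Coupon per period c = face * coupon_rate / m = 34.000000
Periods per year m = 2; per-period yield y/m = 0.043500
Number of cashflows N = 10
Cashflows (t years, CF_t, discount factor 1/(1+y/m)^(m*t), PV):
  t = 0.5000: CF_t = 34.000000, DF = 0.958313, PV = 32.582655
  t = 1.0000: CF_t = 34.000000, DF = 0.918365, PV = 31.224393
  t = 1.5000: CF_t = 34.000000, DF = 0.880081, PV = 29.922754
  t = 2.0000: CF_t = 34.000000, DF = 0.843393, PV = 28.675375
  t = 2.5000: CF_t = 34.000000, DF = 0.808235, PV = 27.479995
  t = 3.0000: CF_t = 34.000000, DF = 0.774543, PV = 26.334447
  t = 3.5000: CF_t = 34.000000, DF = 0.742254, PV = 25.236652
  t = 4.0000: CF_t = 34.000000, DF = 0.711312, PV = 24.184621
  t = 4.5000: CF_t = 34.000000, DF = 0.681660, PV = 23.176446
  t = 5.0000: CF_t = 1034.000000, DF = 0.653244, PV = 675.454353
Price P = sum_t PV_t = 924.271690


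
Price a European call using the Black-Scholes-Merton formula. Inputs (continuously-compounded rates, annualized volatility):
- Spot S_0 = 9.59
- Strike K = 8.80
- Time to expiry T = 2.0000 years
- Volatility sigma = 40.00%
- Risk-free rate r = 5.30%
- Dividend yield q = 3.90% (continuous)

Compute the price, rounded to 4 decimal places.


Answer: Price = 2.3836

Derivation:
d1 = (ln(S/K) + (r - q + 0.5*sigma^2) * T) / (sigma * sqrt(T)) = 0.48431364
d2 = d1 - sigma * sqrt(T) = -0.08137178
exp(-rT) = 0.89942465; exp(-qT) = 0.92496443
C = S_0 * exp(-qT) * N(d1) - K * exp(-rT) * N(d2)
N(d1) = 0.68591835; N(d2) = 0.46757314
C = 9.5900 * 0.92496443 * 0.68591835 - 8.8000 * 0.89942465 * 0.46757314 = 2.3836


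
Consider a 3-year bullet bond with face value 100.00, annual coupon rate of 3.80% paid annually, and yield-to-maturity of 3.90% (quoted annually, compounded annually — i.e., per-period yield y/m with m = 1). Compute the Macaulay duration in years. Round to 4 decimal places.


Coupon per period c = face * coupon_rate / m = 3.800000
Periods per year m = 1; per-period yield y/m = 0.039000
Number of cashflows N = 3
Cashflows (t years, CF_t, discount factor 1/(1+y/m)^(m*t), PV):
  t = 1.0000: CF_t = 3.800000, DF = 0.962464, PV = 3.657363
  t = 2.0000: CF_t = 3.800000, DF = 0.926337, PV = 3.520080
  t = 3.0000: CF_t = 103.800000, DF = 0.891566, PV = 92.544521
Price P = sum_t PV_t = 99.721963
Macaulay numerator sum_t t * PV_t:
  t * PV_t at t = 1.0000: 3.657363
  t * PV_t at t = 2.0000: 7.040159
  t * PV_t at t = 3.0000: 277.633562
Macaulay duration D = (sum_t t * PV_t) / P = 288.331085 / 99.721963 = 2.891350

Answer: Macaulay duration = 2.8913 years


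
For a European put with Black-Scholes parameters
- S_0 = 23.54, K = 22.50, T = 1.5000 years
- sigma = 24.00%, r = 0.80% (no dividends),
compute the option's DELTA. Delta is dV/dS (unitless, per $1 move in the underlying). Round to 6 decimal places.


d1 = 0.3415194019; d2 = 0.0475806327
phi(d1) = 0.3763422598; exp(-qT) = 1.0000000000; exp(-rT) = 0.9880717129
N(-d1) = 0.3663563007
Delta = -exp(-qT) * N(-d1) = -1.0000000000 * 0.3663563007 = -0.366356

Answer: Delta = -0.366356


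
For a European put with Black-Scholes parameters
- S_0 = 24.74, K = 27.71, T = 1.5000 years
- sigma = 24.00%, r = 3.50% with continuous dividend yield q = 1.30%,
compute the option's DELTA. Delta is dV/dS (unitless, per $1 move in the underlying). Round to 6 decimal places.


d1 = -0.1264616846; d2 = -0.4204004537
phi(d1) = 0.3957649470; exp(-qT) = 0.9806888952; exp(-rT) = 0.9488543211
N(-d1) = 0.5503167616
Delta = -exp(-qT) * N(-d1) = -0.9806888952 * 0.5503167616 = -0.539690

Answer: Delta = -0.539690


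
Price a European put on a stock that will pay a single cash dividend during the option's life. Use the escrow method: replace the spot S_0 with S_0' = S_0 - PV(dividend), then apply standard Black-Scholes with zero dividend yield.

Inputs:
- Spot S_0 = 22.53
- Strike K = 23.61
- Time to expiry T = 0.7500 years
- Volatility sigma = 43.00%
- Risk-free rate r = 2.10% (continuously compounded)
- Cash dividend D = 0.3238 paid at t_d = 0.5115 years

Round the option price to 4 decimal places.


Answer: Price = 3.8970

Derivation:
PV(D) = D * exp(-r * t_d) = 0.3238 * 0.98931598 = 0.32034052
S_0' = S_0 - PV(D) = 22.5300 - 0.32034052 = 22.20965948
d1 = (ln(S_0'/K) + (r + sigma^2/2)*T) / (sigma*sqrt(T)) = 0.06429924
d2 = d1 - sigma*sqrt(T) = -0.30809168
exp(-rT) = 0.98437338
N(-d1) = 0.47436598; N(-d2) = 0.62099371
P = K * exp(-rT) * N(-d2) - S_0' * N(-d1) = 23.6100 * 0.98437338 * 0.62099371 - 22.20965948 * 0.47436598 = 3.8970


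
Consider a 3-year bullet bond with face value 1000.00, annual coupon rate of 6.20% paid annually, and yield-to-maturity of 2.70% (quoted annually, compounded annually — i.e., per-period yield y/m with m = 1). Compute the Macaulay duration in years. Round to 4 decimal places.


Coupon per period c = face * coupon_rate / m = 62.000000
Periods per year m = 1; per-period yield y/m = 0.027000
Number of cashflows N = 3
Cashflows (t years, CF_t, discount factor 1/(1+y/m)^(m*t), PV):
  t = 1.0000: CF_t = 62.000000, DF = 0.973710, PV = 60.370010
  t = 2.0000: CF_t = 62.000000, DF = 0.948111, PV = 58.782872
  t = 3.0000: CF_t = 1062.000000, DF = 0.923185, PV = 980.422312
Price P = sum_t PV_t = 1099.575193
Macaulay numerator sum_t t * PV_t:
  t * PV_t at t = 1.0000: 60.370010
  t * PV_t at t = 2.0000: 117.565744
  t * PV_t at t = 3.0000: 2941.266935
Macaulay duration D = (sum_t t * PV_t) / P = 3119.202689 / 1099.575193 = 2.836734

Answer: Macaulay duration = 2.8367 years


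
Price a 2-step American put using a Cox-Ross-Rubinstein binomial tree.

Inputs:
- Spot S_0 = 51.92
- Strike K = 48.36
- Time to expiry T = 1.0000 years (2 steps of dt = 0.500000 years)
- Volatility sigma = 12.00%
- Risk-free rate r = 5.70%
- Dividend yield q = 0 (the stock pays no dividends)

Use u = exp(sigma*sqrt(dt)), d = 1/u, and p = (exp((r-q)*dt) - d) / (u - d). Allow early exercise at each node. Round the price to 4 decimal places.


Answer: Price = V(0,0) = 0.5290

Derivation:
dt = T/N = 0.500000
u = exp(sigma*sqrt(dt)) = 1.088557; d = 1/u = 0.918647
p = (exp((r-q)*dt) - d) / (u - d) = 0.648949
Discount per step: exp(-r*dt) = 0.971902
Stock lattice S(k, i) with i counting down-moves:
  k=0: S(0,0) = 51.9200
  k=1: S(1,0) = 56.5179; S(1,1) = 47.6962
  k=2: S(2,0) = 61.5229; S(2,1) = 51.9200; S(2,2) = 43.8160
Terminal payoffs V(N, i) = max(K - S_T, 0):
  V(2,0) = 0.000000; V(2,1) = 0.000000; V(2,2) = 4.544026
Backward induction: V(k, i) = exp(-r*dt) * [p * V(k+1, i) + (1-p) * V(k+1, i+1)]; then take max(V_cont, immediate exercise) for American.
  V(1,0) = exp(-r*dt) * [p*0.000000 + (1-p)*0.000000] = 0.000000; exercise = 0.000000; V(1,0) = max -> 0.000000
  V(1,1) = exp(-r*dt) * [p*0.000000 + (1-p)*4.544026] = 1.550363; exercise = 0.663822; V(1,1) = max -> 1.550363
  V(0,0) = exp(-r*dt) * [p*0.000000 + (1-p)*1.550363] = 0.528964; exercise = 0.000000; V(0,0) = max -> 0.528964


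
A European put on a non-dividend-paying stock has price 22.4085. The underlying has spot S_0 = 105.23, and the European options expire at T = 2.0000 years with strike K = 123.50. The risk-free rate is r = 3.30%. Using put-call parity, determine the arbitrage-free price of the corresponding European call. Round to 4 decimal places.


Put-call parity: C - P = S_0 * exp(-qT) - K * exp(-rT).
S_0 * exp(-qT) = 105.2300 * 1.00000000 = 105.23000000
K * exp(-rT) = 123.5000 * 0.93613086 = 115.61216174
C = P + S*exp(-qT) - K*exp(-rT)
C = 22.4085 + 105.23000000 - 115.61216174 = 12.0263

Answer: Call price = 12.0263


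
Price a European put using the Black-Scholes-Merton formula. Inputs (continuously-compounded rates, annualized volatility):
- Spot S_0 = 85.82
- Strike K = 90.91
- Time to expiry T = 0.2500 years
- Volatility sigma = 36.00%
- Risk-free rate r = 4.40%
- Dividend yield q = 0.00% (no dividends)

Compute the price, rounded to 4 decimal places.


d1 = (ln(S/K) + (r - q + 0.5*sigma^2) * T) / (sigma * sqrt(T)) = -0.16898848
d2 = d1 - sigma * sqrt(T) = -0.34898848
exp(-rT) = 0.98906028; exp(-qT) = 1.00000000
P = K * exp(-rT) * N(-d2) - S_0 * exp(-qT) * N(-d1)
N(-d1) = 0.56709715; N(-d2) = 0.63645102
P = 90.9100 * 0.98906028 * 0.63645102 - 85.8200 * 1.00000000 * 0.56709715 = 8.5585

Answer: Price = 8.5585


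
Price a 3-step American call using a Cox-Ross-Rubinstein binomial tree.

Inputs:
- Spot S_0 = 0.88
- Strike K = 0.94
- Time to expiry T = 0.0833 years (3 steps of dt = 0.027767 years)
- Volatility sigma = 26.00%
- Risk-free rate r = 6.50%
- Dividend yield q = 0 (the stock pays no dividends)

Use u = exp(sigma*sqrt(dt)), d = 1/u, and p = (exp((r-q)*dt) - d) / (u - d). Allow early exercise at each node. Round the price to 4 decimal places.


dt = T/N = 0.027767
u = exp(sigma*sqrt(dt)) = 1.044277; d = 1/u = 0.957600
p = (exp((r-q)*dt) - d) / (u - d) = 0.510012
Discount per step: exp(-r*dt) = 0.998197
Stock lattice S(k, i) with i counting down-moves:
  k=0: S(0,0) = 0.8800
  k=1: S(1,0) = 0.9190; S(1,1) = 0.8427
  k=2: S(2,0) = 0.9597; S(2,1) = 0.8800; S(2,2) = 0.8070
  k=3: S(3,0) = 1.0021; S(3,1) = 0.9190; S(3,2) = 0.8427; S(3,3) = 0.7727
Terminal payoffs V(N, i) = max(S_T - K, 0):
  V(3,0) = 0.062143; V(3,1) = 0.000000; V(3,2) = 0.000000; V(3,3) = 0.000000
Backward induction: V(k, i) = exp(-r*dt) * [p * V(k+1, i) + (1-p) * V(k+1, i+1)]; then take max(V_cont, immediate exercise) for American.
  V(2,0) = exp(-r*dt) * [p*0.062143 + (1-p)*0.000000] = 0.031636; exercise = 0.019652; V(2,0) = max -> 0.031636
  V(2,1) = exp(-r*dt) * [p*0.000000 + (1-p)*0.000000] = 0.000000; exercise = 0.000000; V(2,1) = max -> 0.000000
  V(2,2) = exp(-r*dt) * [p*0.000000 + (1-p)*0.000000] = 0.000000; exercise = 0.000000; V(2,2) = max -> 0.000000
  V(1,0) = exp(-r*dt) * [p*0.031636 + (1-p)*0.000000] = 0.016106; exercise = 0.000000; V(1,0) = max -> 0.016106
  V(1,1) = exp(-r*dt) * [p*0.000000 + (1-p)*0.000000] = 0.000000; exercise = 0.000000; V(1,1) = max -> 0.000000
  V(0,0) = exp(-r*dt) * [p*0.016106 + (1-p)*0.000000] = 0.008199; exercise = 0.000000; V(0,0) = max -> 0.008199

Answer: Price = V(0,0) = 0.0082


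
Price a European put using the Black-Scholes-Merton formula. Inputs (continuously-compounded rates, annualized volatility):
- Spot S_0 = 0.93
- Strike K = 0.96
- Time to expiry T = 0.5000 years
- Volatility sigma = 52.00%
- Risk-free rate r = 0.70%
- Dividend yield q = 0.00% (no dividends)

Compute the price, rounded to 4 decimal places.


Answer: Price = 0.1513

Derivation:
d1 = (ln(S/K) + (r - q + 0.5*sigma^2) * T) / (sigma * sqrt(T)) = 0.10702143
d2 = d1 - sigma * sqrt(T) = -0.26067409
exp(-rT) = 0.99650612; exp(-qT) = 1.00000000
P = K * exp(-rT) * N(-d2) - S_0 * exp(-qT) * N(-d1)
N(-d1) = 0.45738599; N(-d2) = 0.60282808
P = 0.9600 * 0.99650612 * 0.60282808 - 0.9300 * 1.00000000 * 0.45738599 = 0.1513


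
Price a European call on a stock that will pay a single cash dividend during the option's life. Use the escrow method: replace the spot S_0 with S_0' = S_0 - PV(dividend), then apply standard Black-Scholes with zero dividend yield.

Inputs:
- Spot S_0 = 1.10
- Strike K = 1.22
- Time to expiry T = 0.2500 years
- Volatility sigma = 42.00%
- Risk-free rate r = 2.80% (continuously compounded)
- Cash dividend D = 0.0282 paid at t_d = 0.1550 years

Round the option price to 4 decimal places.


Answer: Price = 0.0414

Derivation:
PV(D) = D * exp(-r * t_d) = 0.0282 * 0.99566940 = 0.02807788
S_0' = S_0 - PV(D) = 1.1000 - 0.02807788 = 1.07192212
d1 = (ln(S_0'/K) + (r + sigma^2/2)*T) / (sigma*sqrt(T)) = -0.47784498
d2 = d1 - sigma*sqrt(T) = -0.68784498
exp(-rT) = 0.99302444
N(d1) = 0.31638027; N(d2) = 0.24577520
C = S_0' * N(d1) - K * exp(-rT) * N(d2) = 1.07192212 * 0.31638027 - 1.2200 * 0.99302444 * 0.24577520 = 0.0414


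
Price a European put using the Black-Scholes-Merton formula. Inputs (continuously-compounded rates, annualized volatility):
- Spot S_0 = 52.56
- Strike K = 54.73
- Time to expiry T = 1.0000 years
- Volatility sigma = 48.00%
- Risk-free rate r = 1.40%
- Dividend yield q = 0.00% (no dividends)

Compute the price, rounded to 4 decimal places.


d1 = (ln(S/K) + (r - q + 0.5*sigma^2) * T) / (sigma * sqrt(T)) = 0.18488202
d2 = d1 - sigma * sqrt(T) = -0.29511798
exp(-rT) = 0.98609754; exp(-qT) = 1.00000000
P = K * exp(-rT) * N(-d2) - S_0 * exp(-qT) * N(-d1)
N(-d1) = 0.42666079; N(-d2) = 0.61604812
P = 54.7300 * 0.98609754 * 0.61604812 - 52.5600 * 1.00000000 * 0.42666079 = 10.8223

Answer: Price = 10.8223


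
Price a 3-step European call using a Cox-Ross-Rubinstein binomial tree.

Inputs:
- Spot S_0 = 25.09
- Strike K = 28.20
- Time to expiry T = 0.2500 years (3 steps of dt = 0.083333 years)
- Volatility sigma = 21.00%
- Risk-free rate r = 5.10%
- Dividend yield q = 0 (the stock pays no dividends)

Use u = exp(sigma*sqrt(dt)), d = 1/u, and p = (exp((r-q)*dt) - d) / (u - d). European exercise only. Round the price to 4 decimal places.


Answer: Price = V(0,0) = 0.2629

Derivation:
dt = T/N = 0.083333
u = exp(sigma*sqrt(dt)) = 1.062497; d = 1/u = 0.941179
p = (exp((r-q)*dt) - d) / (u - d) = 0.519956
Discount per step: exp(-r*dt) = 0.995759
Stock lattice S(k, i) with i counting down-moves:
  k=0: S(0,0) = 25.0900
  k=1: S(1,0) = 26.6580; S(1,1) = 23.6142
  k=2: S(2,0) = 28.3241; S(2,1) = 25.0900; S(2,2) = 22.2252
  k=3: S(3,0) = 30.0943; S(3,1) = 26.6580; S(3,2) = 23.6142; S(3,3) = 20.9179
Terminal payoffs V(N, i) = max(S_T - K, 0):
  V(3,0) = 1.894267; V(3,1) = 0.000000; V(3,2) = 0.000000; V(3,3) = 0.000000
Backward induction: V(k, i) = exp(-r*dt) * [p * V(k+1, i) + (1-p) * V(k+1, i+1)].
  V(2,0) = exp(-r*dt) * [p*1.894267 + (1-p)*0.000000] = 0.980758
  V(2,1) = exp(-r*dt) * [p*0.000000 + (1-p)*0.000000] = 0.000000
  V(2,2) = exp(-r*dt) * [p*0.000000 + (1-p)*0.000000] = 0.000000
  V(1,0) = exp(-r*dt) * [p*0.980758 + (1-p)*0.000000] = 0.507788
  V(1,1) = exp(-r*dt) * [p*0.000000 + (1-p)*0.000000] = 0.000000
  V(0,0) = exp(-r*dt) * [p*0.507788 + (1-p)*0.000000] = 0.262908


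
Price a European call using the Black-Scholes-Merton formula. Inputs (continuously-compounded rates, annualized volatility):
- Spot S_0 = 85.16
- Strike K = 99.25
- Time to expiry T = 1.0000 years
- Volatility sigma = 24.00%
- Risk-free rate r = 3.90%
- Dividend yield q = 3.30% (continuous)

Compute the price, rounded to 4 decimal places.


d1 = (ln(S/K) + (r - q + 0.5*sigma^2) * T) / (sigma * sqrt(T)) = -0.49295866
d2 = d1 - sigma * sqrt(T) = -0.73295866
exp(-rT) = 0.96175071; exp(-qT) = 0.96753856
C = S_0 * exp(-qT) * N(d1) - K * exp(-rT) * N(d2)
N(d1) = 0.31102090; N(d2) = 0.23179182
C = 85.1600 * 0.96753856 * 0.31102090 - 99.2500 * 0.96175071 * 0.23179182 = 3.5013

Answer: Price = 3.5013


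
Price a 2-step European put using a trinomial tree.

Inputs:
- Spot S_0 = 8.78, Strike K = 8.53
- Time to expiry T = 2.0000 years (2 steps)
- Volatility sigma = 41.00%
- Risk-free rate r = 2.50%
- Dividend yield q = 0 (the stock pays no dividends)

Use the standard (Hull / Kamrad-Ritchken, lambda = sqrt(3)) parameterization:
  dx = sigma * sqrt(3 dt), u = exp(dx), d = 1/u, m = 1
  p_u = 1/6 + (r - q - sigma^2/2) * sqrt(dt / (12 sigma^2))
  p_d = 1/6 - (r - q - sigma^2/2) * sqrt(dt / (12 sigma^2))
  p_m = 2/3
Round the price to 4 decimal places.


dt = T/N = 1.000000; dx = sigma*sqrt(3*dt) = 0.710141
u = exp(dx) = 2.034278; d = 1/u = 0.491575
p_u = 0.125090, p_m = 0.666667, p_d = 0.208243
Discount per step: exp(-r*dt) = 0.975310
Stock lattice S(k, j) with j the centered position index:
  k=0: S(0,+0) = 8.7800
  k=1: S(1,-1) = 4.3160; S(1,+0) = 8.7800; S(1,+1) = 17.8610
  k=2: S(2,-2) = 2.1217; S(2,-1) = 4.3160; S(2,+0) = 8.7800; S(2,+1) = 17.8610; S(2,+2) = 36.3341
Terminal payoffs V(N, j) = max(K - S_T, 0):
  V(2,-2) = 6.408349; V(2,-1) = 4.213972; V(2,+0) = 0.000000; V(2,+1) = 0.000000; V(2,+2) = 0.000000
Backward induction: V(k, j) = exp(-r*dt) * [p_u * V(k+1, j+1) + p_m * V(k+1, j) + p_d * V(k+1, j-1)]
  V(1,-1) = exp(-r*dt) * [p_u*0.000000 + p_m*4.213972 + p_d*6.408349] = 4.041497
  V(1,+0) = exp(-r*dt) * [p_u*0.000000 + p_m*0.000000 + p_d*4.213972] = 0.855864
  V(1,+1) = exp(-r*dt) * [p_u*0.000000 + p_m*0.000000 + p_d*0.000000] = 0.000000
  V(0,+0) = exp(-r*dt) * [p_u*0.000000 + p_m*0.855864 + p_d*4.041497] = 1.377322

Answer: Price = V(0,0) = 1.3773


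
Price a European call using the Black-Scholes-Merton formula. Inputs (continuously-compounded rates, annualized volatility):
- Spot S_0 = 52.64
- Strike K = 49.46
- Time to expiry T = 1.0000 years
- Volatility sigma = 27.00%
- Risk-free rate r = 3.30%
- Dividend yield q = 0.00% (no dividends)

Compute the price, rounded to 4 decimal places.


d1 = (ln(S/K) + (r - q + 0.5*sigma^2) * T) / (sigma * sqrt(T)) = 0.48800750
d2 = d1 - sigma * sqrt(T) = 0.21800750
exp(-rT) = 0.96753856; exp(-qT) = 1.00000000
C = S_0 * exp(-qT) * N(d1) - K * exp(-rT) * N(d2)
N(d1) = 0.68722774; N(d2) = 0.58628837
C = 52.6400 * 1.00000000 * 0.68722774 - 49.4600 * 0.96753856 * 0.58628837 = 8.1192

Answer: Price = 8.1192


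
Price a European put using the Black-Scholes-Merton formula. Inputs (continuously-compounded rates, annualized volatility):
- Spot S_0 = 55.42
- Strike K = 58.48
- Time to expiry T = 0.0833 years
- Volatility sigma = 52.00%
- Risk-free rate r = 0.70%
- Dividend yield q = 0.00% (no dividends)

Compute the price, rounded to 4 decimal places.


d1 = (ln(S/K) + (r - q + 0.5*sigma^2) * T) / (sigma * sqrt(T)) = -0.27917594
d2 = d1 - sigma * sqrt(T) = -0.42925698
exp(-rT) = 0.99941707; exp(-qT) = 1.00000000
P = K * exp(-rT) * N(-d2) - S_0 * exp(-qT) * N(-d1)
N(-d1) = 0.60994509; N(-d2) = 0.66613189
P = 58.4800 * 0.99941707 * 0.66613189 - 55.4200 * 1.00000000 * 0.60994509 = 5.1295

Answer: Price = 5.1295


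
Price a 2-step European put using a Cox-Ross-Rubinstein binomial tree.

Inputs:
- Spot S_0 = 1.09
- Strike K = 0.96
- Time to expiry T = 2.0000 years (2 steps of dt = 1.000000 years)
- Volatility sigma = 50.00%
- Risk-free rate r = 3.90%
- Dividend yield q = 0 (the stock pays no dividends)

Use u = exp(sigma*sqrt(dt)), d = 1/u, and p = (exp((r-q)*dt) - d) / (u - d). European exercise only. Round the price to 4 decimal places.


dt = T/N = 1.000000
u = exp(sigma*sqrt(dt)) = 1.648721; d = 1/u = 0.606531
p = (exp((r-q)*dt) - d) / (u - d) = 0.415701
Discount per step: exp(-r*dt) = 0.961751
Stock lattice S(k, i) with i counting down-moves:
  k=0: S(0,0) = 1.0900
  k=1: S(1,0) = 1.7971; S(1,1) = 0.6611
  k=2: S(2,0) = 2.9629; S(2,1) = 1.0900; S(2,2) = 0.4010
Terminal payoffs V(N, i) = max(K - S_T, 0):
  V(2,0) = 0.000000; V(2,1) = 0.000000; V(2,2) = 0.559011
Backward induction: V(k, i) = exp(-r*dt) * [p * V(k+1, i) + (1-p) * V(k+1, i+1)].
  V(1,0) = exp(-r*dt) * [p*0.000000 + (1-p)*0.000000] = 0.000000
  V(1,1) = exp(-r*dt) * [p*0.000000 + (1-p)*0.559011] = 0.314136
  V(0,0) = exp(-r*dt) * [p*0.000000 + (1-p)*0.314136] = 0.176529

Answer: Price = V(0,0) = 0.1765


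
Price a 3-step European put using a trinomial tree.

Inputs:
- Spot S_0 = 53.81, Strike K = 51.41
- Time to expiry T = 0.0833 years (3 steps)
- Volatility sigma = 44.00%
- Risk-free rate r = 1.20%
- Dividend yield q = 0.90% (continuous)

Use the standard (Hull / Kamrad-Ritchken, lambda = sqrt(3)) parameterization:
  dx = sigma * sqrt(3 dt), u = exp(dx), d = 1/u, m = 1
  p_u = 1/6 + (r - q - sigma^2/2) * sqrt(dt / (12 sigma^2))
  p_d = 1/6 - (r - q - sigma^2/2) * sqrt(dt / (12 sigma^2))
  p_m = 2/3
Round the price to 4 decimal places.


dt = T/N = 0.027767; dx = sigma*sqrt(3*dt) = 0.126992
u = exp(dx) = 1.135408; d = 1/u = 0.880741
p_u = 0.156412, p_m = 0.666667, p_d = 0.176921
Discount per step: exp(-r*dt) = 0.999667
Stock lattice S(k, j) with j the centered position index:
  k=0: S(0,+0) = 53.8100
  k=1: S(1,-1) = 47.3927; S(1,+0) = 53.8100; S(1,+1) = 61.0963
  k=2: S(2,-2) = 41.7407; S(2,-1) = 47.3927; S(2,+0) = 53.8100; S(2,+1) = 61.0963; S(2,+2) = 69.3692
  k=3: S(3,-3) = 36.7627; S(3,-2) = 41.7407; S(3,-1) = 47.3927; S(3,+0) = 53.8100; S(3,+1) = 61.0963; S(3,+2) = 69.3692; S(3,+3) = 78.7623
Terminal payoffs V(N, j) = max(K - S_T, 0):
  V(3,-3) = 14.647277; V(3,-2) = 9.669327; V(3,-1) = 4.017326; V(3,+0) = 0.000000; V(3,+1) = 0.000000; V(3,+2) = 0.000000; V(3,+3) = 0.000000
Backward induction: V(k, j) = exp(-r*dt) * [p_u * V(k+1, j+1) + p_m * V(k+1, j) + p_d * V(k+1, j-1)]
  V(2,-2) = exp(-r*dt) * [p_u*4.017326 + p_m*9.669327 + p_d*14.647277] = 9.662772
  V(2,-1) = exp(-r*dt) * [p_u*0.000000 + p_m*4.017326 + p_d*9.669327] = 4.387465
  V(2,+0) = exp(-r*dt) * [p_u*0.000000 + p_m*0.000000 + p_d*4.017326] = 0.710514
  V(2,+1) = exp(-r*dt) * [p_u*0.000000 + p_m*0.000000 + p_d*0.000000] = 0.000000
  V(2,+2) = exp(-r*dt) * [p_u*0.000000 + p_m*0.000000 + p_d*0.000000] = 0.000000
  V(1,-1) = exp(-r*dt) * [p_u*0.710514 + p_m*4.387465 + p_d*9.662772] = 4.744079
  V(1,+0) = exp(-r*dt) * [p_u*0.000000 + p_m*0.710514 + p_d*4.387465] = 1.249496
  V(1,+1) = exp(-r*dt) * [p_u*0.000000 + p_m*0.000000 + p_d*0.710514] = 0.125663
  V(0,+0) = exp(-r*dt) * [p_u*0.125663 + p_m*1.249496 + p_d*4.744079] = 1.691417

Answer: Price = V(0,0) = 1.6914


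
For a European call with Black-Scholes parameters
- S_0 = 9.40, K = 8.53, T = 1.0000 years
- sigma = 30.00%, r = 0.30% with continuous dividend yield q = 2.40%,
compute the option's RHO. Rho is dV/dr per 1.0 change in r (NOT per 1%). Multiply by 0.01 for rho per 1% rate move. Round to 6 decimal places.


d1 = 0.4037344259; d2 = 0.1037344259
phi(d1) = 0.3677178759; exp(-qT) = 0.9762857098; exp(-rT) = 0.9970044955
N(d2) = 0.5413099470
Rho = K*T*exp(-rT)*N(d2) = 8.5300 * 1.0000 * 0.9970044955 * 0.5413099470 = 4.603542

Answer: Rho = 4.603542


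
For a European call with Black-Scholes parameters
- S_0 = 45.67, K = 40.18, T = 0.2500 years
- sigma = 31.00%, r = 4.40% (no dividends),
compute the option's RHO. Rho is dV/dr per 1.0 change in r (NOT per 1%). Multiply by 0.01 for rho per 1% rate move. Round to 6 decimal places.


d1 = 0.9747404375; d2 = 0.8197404375
phi(d1) = 0.2480814912; exp(-qT) = 1.0000000000; exp(-rT) = 0.9890602788
N(d2) = 0.7938179538
Rho = K*T*exp(-rT)*N(d2) = 40.1800 * 0.2500 * 0.9890602788 * 0.7938179538 = 7.886669

Answer: Rho = 7.886669


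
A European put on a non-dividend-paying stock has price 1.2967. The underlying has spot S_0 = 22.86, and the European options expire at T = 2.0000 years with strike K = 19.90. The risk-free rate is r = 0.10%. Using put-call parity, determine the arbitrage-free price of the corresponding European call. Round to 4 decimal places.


Put-call parity: C - P = S_0 * exp(-qT) - K * exp(-rT).
S_0 * exp(-qT) = 22.8600 * 1.00000000 = 22.86000000
K * exp(-rT) = 19.9000 * 0.99800200 = 19.86023977
C = P + S*exp(-qT) - K*exp(-rT)
C = 1.2967 + 22.86000000 - 19.86023977 = 4.2965

Answer: Call price = 4.2965
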